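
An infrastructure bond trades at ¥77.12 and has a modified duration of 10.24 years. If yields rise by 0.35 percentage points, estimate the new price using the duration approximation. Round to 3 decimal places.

Duration approximation: ΔP/P ≈ -D_mod · Δy = -10.24 × (+0.0035) = -0.035840.
New price ≈ 77.12 × (1 - 0.035840) = 74.3560192.

¥74.356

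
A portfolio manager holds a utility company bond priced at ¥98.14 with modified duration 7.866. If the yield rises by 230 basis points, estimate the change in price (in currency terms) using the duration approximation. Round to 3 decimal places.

-¥17.755

Duration approximation: ΔP/P ≈ -D_mod · Δy = -7.866 × (+0.023) = -0.180918.
ΔP ≈ 98.14 × (-0.180918) = -17.75529252.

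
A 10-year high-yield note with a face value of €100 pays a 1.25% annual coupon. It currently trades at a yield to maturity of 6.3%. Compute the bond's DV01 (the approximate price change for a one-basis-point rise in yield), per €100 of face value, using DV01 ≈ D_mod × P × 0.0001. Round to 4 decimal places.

€0.0553

Periodic yield y = 0.063.
  t   CF        PV=CF/(1+0.063)^t    t·PV
  1         1.25         1.1759         1.1759
  2         1.25         1.1062         2.2125
  3         1.25         1.0407         3.1220
  4         1.25         0.9790         3.9159
  5         1.25         0.9210         4.6048
  6         1.25         0.8664         5.1983
  7         1.25         0.8150         5.7053
  8         1.25         0.7667         6.1339
  9         1.25         0.7213         6.4916
  10      101.25        54.9620       549.6198
  Σ                     63.3542       588.1800
P = 63.3542; D_Mac = 9.28400 yrs; D_mod = 8.73377 yrs.
DV01 ≈ 8.73377 × 63.3542 × 0.0001 = 0.055332.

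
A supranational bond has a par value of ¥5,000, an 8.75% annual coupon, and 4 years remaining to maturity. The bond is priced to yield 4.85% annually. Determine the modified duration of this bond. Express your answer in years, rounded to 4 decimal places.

3.4084 years

Periodic yield y = 0.0485. First find Macaulay duration:
  t   CF        PV=CF/(1+0.0485)^t    t·PV
  1       437.50       417.2628       417.2628
  2       437.50       397.9616       795.9232
  3       437.50       379.5533     1,138.6599
  4     5,437.50     4,499.0988    17,996.3952
  Σ                  5,693.8765    20,348.2411
P = 5,693.8765; Macaulay duration = 20,348.2411 / 5,693.8765 = 3.57371 years.
Modified duration = D_Mac / (1 + y) = 3.57371 / 1.0485 = 3.40840 years.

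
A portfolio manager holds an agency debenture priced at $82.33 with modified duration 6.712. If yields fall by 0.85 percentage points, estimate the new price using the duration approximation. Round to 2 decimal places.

Duration approximation: ΔP/P ≈ -D_mod · Δy = -6.712 × (-0.0085) = +0.057052.
New price ≈ 82.33 × (1 + 0.057052) = 87.02709116.

$87.03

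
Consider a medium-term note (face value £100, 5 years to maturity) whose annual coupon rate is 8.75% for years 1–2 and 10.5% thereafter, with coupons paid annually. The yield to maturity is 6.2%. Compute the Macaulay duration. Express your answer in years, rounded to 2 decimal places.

Periodic yield y = 0.062. Discount each cash flow and weight by its year:
  t   CF        PV=CF/(1+0.062)^t    t·PV
  1         8.75         8.2392         8.2392
  2         8.75         7.7582        15.5163
  3        10.50         8.7663        26.2989
  4        10.50         8.2545        33.0180
  5       110.50        81.7974       408.9872
  Σ                    114.8156       492.0596
Price P = Σ PV = 114.8156.
Macaulay duration = Σ(t·PV) / P = 492.0596 / 114.8156 = 4.28565 years.

4.29 years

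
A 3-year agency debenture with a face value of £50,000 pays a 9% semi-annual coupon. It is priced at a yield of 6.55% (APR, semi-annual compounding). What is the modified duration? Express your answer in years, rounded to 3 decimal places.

2.620 years

Periodic yield y = 0.03275. First find Macaulay duration:
  t   CF        PV=CF/(1+0.03275)^t    t·PV
  1     2,250.00     2,178.6492     2,178.6492
  2     2,250.00     2,109.5611     4,219.1222
  3     2,250.00     2,042.6639     6,127.9916
  4     2,250.00     1,977.8880     7,911.5521
  5     2,250.00     1,915.1663     9,575.8317
  6    52,250.00    43,064.0700   258,384.4201
  Σ                 53,287.9986   288,397.5670
P = 53,287.9986; Macaulay duration = 288,397.5670 / 53,287.9986 = 5.41205 half-year periods = 2.70603 years.
Modified duration = D_Mac / (1 + y) = 2.70603 / 1.03275 = 2.62022 years.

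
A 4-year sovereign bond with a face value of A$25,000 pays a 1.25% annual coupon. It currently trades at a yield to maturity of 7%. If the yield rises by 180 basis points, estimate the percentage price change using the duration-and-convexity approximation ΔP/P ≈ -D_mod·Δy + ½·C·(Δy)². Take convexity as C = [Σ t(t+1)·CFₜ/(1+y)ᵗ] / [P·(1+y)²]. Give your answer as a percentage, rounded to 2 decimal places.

-6.31%

With y = 0.07:
  t   CF        PV=CF/(1+0.07)^t    t·PV        t(t+1)·PV
  1       312.50       292.0561       292.0561         584.1121
  2       312.50       272.9496       545.8992       1,637.6976
  3       312.50       255.0931       765.2793       3,061.1170
  4    25,312.50    19,310.7851    77,243.1402     386,215.7011
  Σ                 20,130.8838    78,846.3748     391,498.6279
P = 20,130.8838; D_Mac = 3.91669 yrs; D_mod = 3.66046 yrs; C = 16.98634.
Duration effect: -3.66046 × (+0.018) = -0.065888
Convexity effect: 0.5 × 16.98634 × (0.018)² = +0.0027518
ΔP/P ≈ -0.065888 + 0.0027518 = -0.063136 = -6.3136%.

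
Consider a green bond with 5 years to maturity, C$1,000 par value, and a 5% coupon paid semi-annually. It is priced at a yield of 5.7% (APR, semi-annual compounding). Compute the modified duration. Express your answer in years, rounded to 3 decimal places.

Periodic yield y = 0.0285. First find Macaulay duration:
  t   CF        PV=CF/(1+0.0285)^t    t·PV
  1        25.00        24.3072        24.3072
  2        25.00        23.6337        47.2674
  3        25.00        22.9788        68.9364
  4        25.00        22.3420        89.3682
  5        25.00        21.7229       108.6147
  6        25.00        21.1210       126.7259
  7        25.00        20.5357       143.7500
  8        25.00        19.9667       159.7334
  9        25.00        19.4134       174.7205
  10    1,025.00       773.8930     7,738.9298
  Σ                    969.9144     8,682.3534
P = 969.9144; Macaulay duration = 8,682.3534 / 969.9144 = 8.95167 half-year periods = 4.47583 years.
Modified duration = D_Mac / (1 + y) = 4.47583 / 1.0285 = 4.35181 years.

4.352 years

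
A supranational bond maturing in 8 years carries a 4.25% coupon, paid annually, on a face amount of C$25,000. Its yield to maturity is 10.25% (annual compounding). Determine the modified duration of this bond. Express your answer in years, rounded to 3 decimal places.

Periodic yield y = 0.1025. First find Macaulay duration:
  t   CF        PV=CF/(1+0.1025)^t    t·PV
  1     1,062.50       963.7188       963.7188
  2     1,062.50       874.1214     1,748.2428
  3     1,062.50       792.8539     2,378.5616
  4     1,062.50       719.1418     2,876.5673
  5     1,062.50       652.2828     3,261.4142
  6     1,062.50       591.6398     3,549.8385
  7     1,062.50       536.6347     3,756.4429
  8    26,062.50    11,939.5315    95,516.2523
  Σ                 17,069.9247   114,051.0384
P = 17,069.9247; Macaulay duration = 114,051.0384 / 17,069.9247 = 6.68140 years.
Modified duration = D_Mac / (1 + y) = 6.68140 / 1.1025 = 6.06023 years.

6.060 years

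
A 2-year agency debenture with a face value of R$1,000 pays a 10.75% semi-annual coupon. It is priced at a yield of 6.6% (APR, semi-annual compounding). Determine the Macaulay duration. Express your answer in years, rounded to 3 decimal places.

1.858 years

Periodic yield y = 0.033. Discount each cash flow and weight by its period:
  t   CF        PV=CF/(1+0.033)^t    t·PV
  1        53.75        52.0329        52.0329
  2        53.75        50.3707       100.7414
  3        53.75        48.7616       146.2847
  4     1,053.75       925.4145     3,701.6580
  Σ                  1,076.5796     4,000.7169
Price P = Σ PV = 1,076.5796.
Macaulay duration = Σ(t·PV) / P = 4,000.7169 / 1,076.5796 = 3.71614 half-year periods.
In years: 3.71614 / 2 = 1.85807 years.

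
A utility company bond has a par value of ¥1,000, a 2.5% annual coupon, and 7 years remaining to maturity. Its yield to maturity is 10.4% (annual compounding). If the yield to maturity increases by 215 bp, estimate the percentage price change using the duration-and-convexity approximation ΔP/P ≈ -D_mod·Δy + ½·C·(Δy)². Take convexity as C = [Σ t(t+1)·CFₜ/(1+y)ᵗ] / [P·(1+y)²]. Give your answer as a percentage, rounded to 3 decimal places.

With y = 0.104:
  t   CF        PV=CF/(1+0.104)^t    t·PV        t(t+1)·PV
  1        25.00        22.6449        22.6449          45.2899
  2        25.00        20.5117        41.0234         123.0703
  3        25.00        18.5794        55.7383         222.9534
  4        25.00        16.8292        67.3168         336.5842
  5        25.00        15.2438        76.2192         457.3155
  6        25.00        13.8078        82.8470         579.9290
  7     1,025.00       512.7909     3,589.5366      28,716.2932
  Σ                    620.4079     3,935.3264      30,481.4354
P = 620.4079; D_Mac = 6.34313 yrs; D_mod = 5.74559 yrs; C = 40.31066.
Duration effect: -5.74559 × (+0.0215) = -0.123530
Convexity effect: 0.5 × 40.31066 × (0.0215)² = +0.0093168
ΔP/P ≈ -0.123530 + 0.0093168 = -0.114213 = -11.4213%.

-11.421%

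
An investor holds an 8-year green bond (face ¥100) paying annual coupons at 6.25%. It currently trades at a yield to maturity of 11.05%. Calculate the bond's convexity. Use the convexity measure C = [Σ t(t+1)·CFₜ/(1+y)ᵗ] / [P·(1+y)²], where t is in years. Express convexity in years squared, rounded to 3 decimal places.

42.031

With y = 0.1105:
  t   CF        PV=CF/(1+0.1105)^t    t·PV        t(t+1)·PV
  1         6.25         5.6281         5.6281          11.2562
  2         6.25         5.0681        10.1361          30.4084
  3         6.25         4.5638        13.6913          54.7653
  4         6.25         4.1097        16.4386          82.1932
  5         6.25         3.7007        18.5036         111.0218
  6         6.25         3.3325        19.9949         139.9645
  7         6.25         3.0009        21.0062         168.0498
  8       106.25        45.9389       367.5111       3,307.5996
  Σ                     75.3426       472.9101       3,905.2589
P = 75.3426.
Convexity = Σ t(t+1)·PV / [P·(1+y)²] = 3,905.2589 / (75.3426 × 1.233210) = 42.03123.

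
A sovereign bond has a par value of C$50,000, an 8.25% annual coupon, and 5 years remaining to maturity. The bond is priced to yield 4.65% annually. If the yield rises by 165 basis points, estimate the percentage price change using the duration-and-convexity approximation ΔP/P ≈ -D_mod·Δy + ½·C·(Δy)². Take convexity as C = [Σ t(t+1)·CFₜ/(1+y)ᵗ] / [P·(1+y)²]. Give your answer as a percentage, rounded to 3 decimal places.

-6.548%

With y = 0.0465:
  t   CF        PV=CF/(1+0.0465)^t    t·PV        t(t+1)·PV
  1     4,125.00     3,941.7105     3,941.7105       7,883.4209
  2     4,125.00     3,766.5652     7,533.1304      22,599.3911
  3     4,125.00     3,599.2023    10,797.6068      43,190.4273
  4     4,125.00     3,439.2759    13,757.1038      68,785.5189
  5    54,125.00    43,122.2831   215,611.4153   1,293,668.4917
  Σ                 57,869.0369   251,640.9667   1,436,127.2500
P = 57,869.0369; D_Mac = 4.34846 yrs; D_mod = 4.15524 yrs; C = 22.66043.
Duration effect: -4.15524 × (+0.0165) = -0.068561
Convexity effect: 0.5 × 22.66043 × (0.0165)² = +0.0030847
ΔP/P ≈ -0.068561 + 0.0030847 = -0.065477 = -6.5477%.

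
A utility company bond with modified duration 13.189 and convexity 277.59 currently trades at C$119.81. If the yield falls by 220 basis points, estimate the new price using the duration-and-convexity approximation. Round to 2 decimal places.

Duration effect: -D_mod·Δy = -13.189 × (-0.022) = +0.290158
Convexity effect: ½·C·(Δy)² = 0.5 × 277.59 × (-0.022)² = +0.06717678
ΔP/P ≈ +0.290158 + 0.06717678 = +0.35733478
New price ≈ 119.81 × (1 + 0.35733478) = 162.6222799918.

C$162.62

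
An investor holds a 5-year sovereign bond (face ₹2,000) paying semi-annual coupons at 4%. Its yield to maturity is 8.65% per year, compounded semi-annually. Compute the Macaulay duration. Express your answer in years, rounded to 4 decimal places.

4.5249 years

Periodic yield y = 0.04325. Discount each cash flow and weight by its period:
  t   CF        PV=CF/(1+0.04325)^t    t·PV
  1        40.00        38.3417        38.3417
  2        40.00        36.7522        73.5044
  3        40.00        35.2286       105.6857
  4        40.00        33.7681       135.0723
  5        40.00        32.3682       161.8408
  6        40.00        31.0263       186.1576
  7        40.00        29.7400       208.1801
  8        40.00        28.5071       228.0567
  9        40.00        27.3253       245.9274
  10    2,040.00     1,335.8147    13,358.1475
  Σ                  1,628.8721    14,740.9143
Price P = Σ PV = 1,628.8721.
Macaulay duration = Σ(t·PV) / P = 14,740.9143 / 1,628.8721 = 9.04977 half-year periods.
In years: 9.04977 / 2 = 4.52488 years.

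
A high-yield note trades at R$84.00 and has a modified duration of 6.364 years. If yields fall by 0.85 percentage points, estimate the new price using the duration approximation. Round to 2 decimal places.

R$88.54

Duration approximation: ΔP/P ≈ -D_mod · Δy = -6.364 × (-0.0085) = +0.054094.
New price ≈ 84.00 × (1 + 0.054094) = 88.543896.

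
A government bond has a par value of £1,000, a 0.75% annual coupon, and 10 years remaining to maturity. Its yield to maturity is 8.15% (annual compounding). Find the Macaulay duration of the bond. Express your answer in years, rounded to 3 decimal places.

9.493 years

Periodic yield y = 0.0815. Discount each cash flow and weight by its year:
  t   CF        PV=CF/(1+0.0815)^t    t·PV
  1         7.50         6.9348         6.9348
  2         7.50         6.4122        12.8244
  3         7.50         5.9290        17.7870
  4         7.50         5.4822        21.9288
  5         7.50         5.0691        25.3454
  6         7.50         4.6871        28.1225
  7         7.50         4.3339        30.3371
  8         7.50         4.0073        32.0582
  9         7.50         3.7053        33.3476
  10    1,007.50       460.2352     4,602.3518
  Σ                    506.7960     4,811.0377
Price P = Σ PV = 506.7960.
Macaulay duration = Σ(t·PV) / P = 4,811.0377 / 506.7960 = 9.49305 years.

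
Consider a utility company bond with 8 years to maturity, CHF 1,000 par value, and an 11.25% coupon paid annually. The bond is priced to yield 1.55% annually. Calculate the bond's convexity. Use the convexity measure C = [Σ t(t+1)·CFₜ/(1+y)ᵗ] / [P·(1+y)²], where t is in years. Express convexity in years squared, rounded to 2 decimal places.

With y = 0.0155:
  t   CF        PV=CF/(1+0.0155)^t    t·PV        t(t+1)·PV
  1       112.50       110.7829       110.7829         221.5657
  2       112.50       109.0919       218.1839         654.5516
  3       112.50       107.4268       322.2805       1,289.1219
  4       112.50       105.7871       423.1485       2,115.7425
  5       112.50       104.1725       520.8623       3,125.1735
  6       112.50       102.5824       615.4945       4,308.4618
  7       112.50       101.0167       707.1167       5,656.9333
  8     1,112.50       983.6953     7,869.5624      70,826.0618
  Σ                  1,724.5556    10,787.4316      88,197.6122
P = 1,724.5556.
Convexity = Σ t(t+1)·PV / [P·(1+y)²] = 88,197.6122 / (1,724.5556 × 1.031240) = 49.59293.

49.59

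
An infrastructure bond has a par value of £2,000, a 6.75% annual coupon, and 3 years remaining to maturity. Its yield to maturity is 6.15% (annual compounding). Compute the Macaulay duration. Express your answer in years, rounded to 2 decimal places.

Periodic yield y = 0.0615. Discount each cash flow and weight by its year:
  t   CF        PV=CF/(1+0.0615)^t    t·PV
  1       135.00       127.1785       127.1785
  2       135.00       119.8102       239.6204
  3     2,135.00     1,784.9986     5,354.9958
  Σ                  2,031.9873     5,721.7948
Price P = Σ PV = 2,031.9873.
Macaulay duration = Σ(t·PV) / P = 5,721.7948 / 2,031.9873 = 2.81586 years.

2.82 years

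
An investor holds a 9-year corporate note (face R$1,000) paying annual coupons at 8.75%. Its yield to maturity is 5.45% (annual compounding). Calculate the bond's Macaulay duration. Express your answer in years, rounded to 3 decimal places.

6.843 years

Periodic yield y = 0.0545. Discount each cash flow and weight by its year:
  t   CF        PV=CF/(1+0.0545)^t    t·PV
  1        87.50        82.9777        82.9777
  2        87.50        78.6892       157.3783
  3        87.50        74.6222       223.8667
  4        87.50        70.7655       283.0621
  5        87.50        67.1081       335.5406
  6        87.50        63.6398       381.8386
  7        87.50        60.3507       422.4546
  8        87.50        57.2315       457.8523
  9     1,087.50       674.5436     6,070.8922
  Σ                  1,229.9283     8,415.8631
Price P = Σ PV = 1,229.9283.
Macaulay duration = Σ(t·PV) / P = 8,415.8631 / 1,229.9283 = 6.84256 years.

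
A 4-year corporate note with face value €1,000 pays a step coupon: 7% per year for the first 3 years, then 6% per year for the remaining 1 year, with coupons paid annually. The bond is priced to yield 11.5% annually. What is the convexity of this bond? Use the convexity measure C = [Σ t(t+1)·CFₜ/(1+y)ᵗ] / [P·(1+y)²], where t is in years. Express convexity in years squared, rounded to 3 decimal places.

With y = 0.115:
  t   CF        PV=CF/(1+0.115)^t    t·PV        t(t+1)·PV
  1        70.00        62.7803        62.7803         125.5605
  2        70.00        56.3052       112.6103         337.8310
  3        70.00        50.4979       151.4937         605.9750
  4     1,060.00       685.8141     2,743.2563      13,716.2816
  Σ                    855.3974     3,070.1407      14,785.6481
P = 855.3974.
Convexity = Σ t(t+1)·PV / [P·(1+y)²] = 14,785.6481 / (855.3974 × 1.243225) = 13.90345.

13.903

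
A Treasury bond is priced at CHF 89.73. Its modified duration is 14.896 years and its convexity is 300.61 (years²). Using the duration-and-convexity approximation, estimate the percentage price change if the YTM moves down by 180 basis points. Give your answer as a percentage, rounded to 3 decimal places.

+31.683%

Duration effect: -D_mod·Δy = -14.896 × (-0.018) = +0.268128
Convexity effect: ½·C·(Δy)² = 0.5 × 300.61 × (-0.018)² = +0.04869882
ΔP/P ≈ +0.268128 + 0.04869882 = +0.31682682
= +31.682682%.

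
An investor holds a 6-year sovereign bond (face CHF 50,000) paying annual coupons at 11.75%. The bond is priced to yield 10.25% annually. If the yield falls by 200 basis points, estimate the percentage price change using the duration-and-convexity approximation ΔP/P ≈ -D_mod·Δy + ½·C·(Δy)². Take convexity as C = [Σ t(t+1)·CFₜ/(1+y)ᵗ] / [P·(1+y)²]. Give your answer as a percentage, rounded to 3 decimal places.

+8.966%

With y = 0.1025:
  t   CF        PV=CF/(1+0.1025)^t    t·PV        t(t+1)·PV
  1     5,875.00     5,328.7982     5,328.7982      10,657.5964
  2     5,875.00     4,833.3770     9,666.7541      29,000.2622
  3     5,875.00     4,384.0155    13,152.0464      52,608.1855
  4     5,875.00     3,976.4313    15,905.7250      79,528.6250
  5     5,875.00     3,606.7404    18,033.7018     108,202.2109
  6    55,875.00    31,113.2907   186,679.7444   1,306,758.2111
  Σ                 53,242.6530   248,766.7699   1,586,755.0912
P = 53,242.6530; D_Mac = 4.67232 yrs; D_mod = 4.23793 yrs; C = 24.51845.
Duration effect: -4.23793 × (-0.02) = +0.084759
Convexity effect: 0.5 × 24.51845 × (-0.02)² = +0.0049037
ΔP/P ≈ +0.084759 + 0.0049037 = +0.089662 = +8.9662%.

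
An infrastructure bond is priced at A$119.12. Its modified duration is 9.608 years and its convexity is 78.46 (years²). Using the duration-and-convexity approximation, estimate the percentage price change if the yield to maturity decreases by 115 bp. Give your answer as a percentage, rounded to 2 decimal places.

+11.57%

Duration effect: -D_mod·Δy = -9.608 × (-0.0115) = +0.110492
Convexity effect: ½·C·(Δy)² = 0.5 × 78.46 × (-0.0115)² = +0.0051881675
ΔP/P ≈ +0.110492 + 0.0051881675 = +0.1156801675
= +11.56801675%.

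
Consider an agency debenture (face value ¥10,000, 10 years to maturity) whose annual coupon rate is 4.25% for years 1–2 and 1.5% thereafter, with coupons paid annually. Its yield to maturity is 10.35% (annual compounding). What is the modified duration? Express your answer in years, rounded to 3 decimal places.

Periodic yield y = 0.1035. First find Macaulay duration:
  t   CF        PV=CF/(1+0.1035)^t    t·PV
  1       425.00       385.1382       385.1382
  2       425.00       349.0151       698.0303
  3       150.00       111.6283       334.8849
  4       150.00       101.1584       404.6336
  5       150.00        91.6705       458.3525
  6       150.00        83.0725       498.4349
  7       150.00        75.2809       526.9664
  8       150.00        68.2201       545.7611
  9       150.00        61.8216       556.3944
  10   10,150.00     3,790.9030    37,909.0296
  Σ                  5,117.9086    42,317.6257
P = 5,117.9086; Macaulay duration = 42,317.6257 / 5,117.9086 = 8.26854 years.
Modified duration = D_Mac / (1 + y) = 8.26854 / 1.1035 = 7.49301 years.

7.493 years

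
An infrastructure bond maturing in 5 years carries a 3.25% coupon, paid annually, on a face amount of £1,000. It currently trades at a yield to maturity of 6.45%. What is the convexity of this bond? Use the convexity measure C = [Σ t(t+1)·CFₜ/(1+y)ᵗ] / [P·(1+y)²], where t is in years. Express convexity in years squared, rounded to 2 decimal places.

With y = 0.0645:
  t   CF        PV=CF/(1+0.0645)^t    t·PV        t(t+1)·PV
  1        32.50        30.5308        30.5308          61.0615
  2        32.50        28.6809        57.3617         172.0851
  3        32.50        26.9430        80.8291         323.3163
  4        32.50        25.3105       101.2420         506.2100
  5     1,032.50       755.3735     3,776.8674      22,661.2043
  Σ                    866.8386     4,046.8309      23,723.8772
P = 866.8386.
Convexity = Σ t(t+1)·PV / [P·(1+y)²] = 23,723.8772 / (866.8386 × 1.133160) = 24.15217.

24.15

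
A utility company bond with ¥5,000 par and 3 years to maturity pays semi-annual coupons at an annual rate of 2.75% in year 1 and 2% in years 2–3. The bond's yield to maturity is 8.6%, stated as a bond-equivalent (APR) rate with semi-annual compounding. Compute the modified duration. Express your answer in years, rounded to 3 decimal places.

Periodic yield y = 0.043. First find Macaulay duration:
  t   CF        PV=CF/(1+0.043)^t    t·PV
  1        68.75        65.9156        65.9156
  2        68.75        63.1981       126.3962
  3        50.00        44.0674       132.2021
  4        50.00        42.2506       169.0024
  5        50.00        40.5087       202.5436
  6     5,050.00     3,922.7039    23,536.2234
  Σ                  4,178.6443    24,232.2833
P = 4,178.6443; Macaulay duration = 24,232.2833 / 4,178.6443 = 5.79908 half-year periods = 2.89954 years.
Modified duration = D_Mac / (1 + y) = 2.89954 / 1.043 = 2.78000 years.

2.780 years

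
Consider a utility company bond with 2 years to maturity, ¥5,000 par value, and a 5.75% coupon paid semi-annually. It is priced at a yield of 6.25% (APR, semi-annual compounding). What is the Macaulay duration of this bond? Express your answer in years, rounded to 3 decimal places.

Periodic yield y = 0.03125. Discount each cash flow and weight by its period:
  t   CF        PV=CF/(1+0.03125)^t    t·PV
  1       143.75       139.3939       139.3939
  2       143.75       135.1699       270.3398
  3       143.75       131.0738       393.2215
  4     5,143.75     4,548.0372    18,192.1487
  Σ                  4,953.6748    18,995.1039
Price P = Σ PV = 4,953.6748.
Macaulay duration = Σ(t·PV) / P = 18,995.1039 / 4,953.6748 = 3.83455 half-year periods.
In years: 3.83455 / 2 = 1.91727 years.

1.917 years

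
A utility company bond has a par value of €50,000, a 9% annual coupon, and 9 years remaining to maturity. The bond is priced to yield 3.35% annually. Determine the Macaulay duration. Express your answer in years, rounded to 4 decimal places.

Periodic yield y = 0.0335. Discount each cash flow and weight by its year:
  t   CF        PV=CF/(1+0.0335)^t    t·PV
  1     4,500.00     4,354.1364     4,354.1364
  2     4,500.00     4,213.0009     8,426.0018
  3     4,500.00     4,076.4402    12,229.3205
  4     4,500.00     3,944.3059    15,777.2236
  5     4,500.00     3,816.4547    19,082.2734
  6     4,500.00     3,692.7476    22,156.4858
  7     4,500.00     3,573.0504    25,011.3531
  8     4,500.00     3,457.2331    27,657.8650
  9    54,500.00    40,513.7248   364,623.5231
  Σ                 71,641.0941   499,318.1827
Price P = Σ PV = 71,641.0941.
Macaulay duration = Σ(t·PV) / P = 499,318.1827 / 71,641.0941 = 6.96972 years.

6.9697 years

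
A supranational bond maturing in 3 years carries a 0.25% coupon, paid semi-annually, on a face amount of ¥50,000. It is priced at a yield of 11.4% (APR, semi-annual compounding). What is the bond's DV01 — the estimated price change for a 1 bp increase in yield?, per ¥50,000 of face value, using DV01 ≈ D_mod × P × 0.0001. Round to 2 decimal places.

¥10.22

Periodic yield y = 0.057.
  t   CF        PV=CF/(1+0.057)^t    t·PV
  1        62.50        59.1296        59.1296
  2        62.50        55.9410       111.8820
  3        62.50        52.9243       158.7729
  4        62.50        50.0703       200.2811
  5        62.50        47.3702       236.8509
  6    50,062.50    35,897.3682   215,384.2092
  Σ                 36,162.8035   216,151.1257
P = 36,162.8035; D_Mac = 5.97717 half-year periods = 2.98858 yrs; D_mod = 2.82742 yrs.
DV01 ≈ 2.82742 × 36,162.8035 × 0.0001 = 10.224746.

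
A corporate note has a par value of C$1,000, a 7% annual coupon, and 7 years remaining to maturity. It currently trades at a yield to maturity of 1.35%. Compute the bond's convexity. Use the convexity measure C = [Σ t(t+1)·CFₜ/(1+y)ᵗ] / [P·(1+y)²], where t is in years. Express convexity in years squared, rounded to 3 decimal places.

43.834

With y = 0.0135:
  t   CF        PV=CF/(1+0.0135)^t    t·PV        t(t+1)·PV
  1        70.00        69.0676        69.0676         138.1352
  2        70.00        68.1476       136.2952         408.8856
  3        70.00        67.2399       201.7196         806.8783
  4        70.00        66.3442       265.3768       1,326.8842
  5        70.00        65.4605       327.3025       1,963.8148
  6        70.00        64.5885       387.5313       2,712.7190
  7     1,070.00       974.1313     6,818.9192      54,551.3539
  Σ                  1,374.9796     8,206.2122      61,908.6709
P = 1,374.9796.
Convexity = Σ t(t+1)·PV / [P·(1+y)²] = 61,908.6709 / (1,374.9796 × 1.027182) = 43.83366.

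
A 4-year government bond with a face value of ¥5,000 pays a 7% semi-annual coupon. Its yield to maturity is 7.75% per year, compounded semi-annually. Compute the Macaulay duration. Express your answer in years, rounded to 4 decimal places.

3.5505 years

Periodic yield y = 0.03875. Discount each cash flow and weight by its period:
  t   CF        PV=CF/(1+0.03875)^t    t·PV
  1       175.00       168.4717       168.4717
  2       175.00       162.1870       324.3740
  3       175.00       156.1367       468.4100
  4       175.00       150.3121       601.2483
  5       175.00       144.7048       723.5239
  6       175.00       139.3066       835.8399
  7       175.00       134.1099       938.7692
  8     5,175.00     3,817.8781    30,543.0249
  Σ                  4,873.1069    34,603.6619
Price P = Σ PV = 4,873.1069.
Macaulay duration = Σ(t·PV) / P = 34,603.6619 / 4,873.1069 = 7.10094 half-year periods.
In years: 7.10094 / 2 = 3.55047 years.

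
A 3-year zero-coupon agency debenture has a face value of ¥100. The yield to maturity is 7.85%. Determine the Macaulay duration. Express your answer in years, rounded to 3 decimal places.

A zero-coupon bond has a single cash flow at maturity, so its Macaulay duration equals its maturity: 3 years.

3.000 years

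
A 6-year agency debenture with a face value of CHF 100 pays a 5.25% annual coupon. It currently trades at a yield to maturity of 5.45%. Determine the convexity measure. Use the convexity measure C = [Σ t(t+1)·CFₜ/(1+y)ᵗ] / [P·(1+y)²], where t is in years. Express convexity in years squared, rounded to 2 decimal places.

31.91

With y = 0.0545:
  t   CF        PV=CF/(1+0.0545)^t    t·PV        t(t+1)·PV
  1         5.25         4.9787         4.9787           9.9573
  2         5.25         4.7213         9.4427          28.3281
  3         5.25         4.4773        13.4320          53.7280
  4         5.25         4.2459        16.9837          84.9186
  5         5.25         4.0265        20.1324         120.7946
  6       105.25        76.5495       459.2973       3,215.0808
  Σ                     98.9993       524.2668       3,512.8075
P = 98.9993.
Convexity = Σ t(t+1)·PV / [P·(1+y)²] = 3,512.8075 / (98.9993 × 1.111970) = 31.91016.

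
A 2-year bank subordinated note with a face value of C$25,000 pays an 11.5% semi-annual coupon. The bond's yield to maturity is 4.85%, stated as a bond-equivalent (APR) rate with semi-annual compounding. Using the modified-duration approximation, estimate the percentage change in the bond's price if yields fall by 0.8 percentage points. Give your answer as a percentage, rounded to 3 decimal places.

Periodic yield y = 0.02425. Modified duration first:
  t   CF        PV=CF/(1+0.02425)^t    t·PV
  1     1,437.50     1,403.4660     1,403.4660
  2     1,437.50     1,370.2377     2,740.4754
  3     1,437.50     1,337.7961     4,013.3884
  4    26,437.50    24,021.2993    96,085.1971
  Σ                 28,132.7991   104,242.5269
P = 28,132.7991; D_Mac = 3.70537 half-year periods = 1.85269 yrs; D_mod = 1.85269/(1+0.02425) = 1.80882 yrs.
ΔP/P ≈ -D_mod · Δy = -1.80882 × (-0.008) = +0.014471 = +1.4471%.

+1.447%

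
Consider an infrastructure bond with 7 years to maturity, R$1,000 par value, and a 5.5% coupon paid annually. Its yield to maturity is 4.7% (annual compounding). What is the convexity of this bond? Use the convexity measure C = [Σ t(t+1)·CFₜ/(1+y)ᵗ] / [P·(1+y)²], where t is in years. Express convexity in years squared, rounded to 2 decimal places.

41.65

With y = 0.047:
  t   CF        PV=CF/(1+0.047)^t    t·PV        t(t+1)·PV
  1        55.00        52.5310        52.5310         105.0621
  2        55.00        50.1729       100.3458         301.0375
  3        55.00        47.9206       143.7619         575.0477
  4        55.00        45.7695       183.0779         915.3896
  5        55.00        43.7149       218.5744       1,311.4464
  6        55.00        41.7525       250.5151       1,753.6055
  7     1,055.00       764.9370     5,354.5592      42,836.4739
  Σ                  1,046.7985     6,303.3654      47,798.0626
P = 1,046.7985.
Convexity = Σ t(t+1)·PV / [P·(1+y)²] = 47,798.0626 / (1,046.7985 × 1.096209) = 41.65372.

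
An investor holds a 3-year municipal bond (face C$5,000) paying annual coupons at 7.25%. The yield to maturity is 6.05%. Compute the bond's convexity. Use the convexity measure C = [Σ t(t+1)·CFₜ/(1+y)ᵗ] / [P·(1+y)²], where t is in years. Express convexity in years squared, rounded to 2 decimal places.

9.75

With y = 0.0605:
  t   CF        PV=CF/(1+0.0605)^t    t·PV        t(t+1)·PV
  1       362.50       341.8199       341.8199         683.6398
  2       362.50       322.3196       644.6391       1,933.9174
  3     5,362.50     4,496.0930    13,488.2790      53,953.1161
  Σ                  5,160.2325    14,474.7380      56,570.6733
P = 5,160.2325.
Convexity = Σ t(t+1)·PV / [P·(1+y)²] = 56,570.6733 / (5,160.2325 × 1.124660) = 9.74767.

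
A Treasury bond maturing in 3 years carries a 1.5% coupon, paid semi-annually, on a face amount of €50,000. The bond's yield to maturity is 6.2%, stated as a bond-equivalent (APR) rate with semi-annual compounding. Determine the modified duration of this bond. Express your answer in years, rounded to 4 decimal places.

Periodic yield y = 0.031. First find Macaulay duration:
  t   CF        PV=CF/(1+0.031)^t    t·PV
  1       375.00       363.7245       363.7245
  2       375.00       352.7881       705.5762
  3       375.00       342.1805     1,026.5415
  4       375.00       331.8919     1,327.5675
  5       375.00       321.9126     1,609.5629
  6    50,375.00    41,943.3455   251,660.0728
  Σ                 43,655.8431   256,693.0454
P = 43,655.8431; Macaulay duration = 256,693.0454 / 43,655.8431 = 5.87992 half-year periods = 2.93996 years.
Modified duration = D_Mac / (1 + y) = 2.93996 / 1.031 = 2.85156 years.

2.8516 years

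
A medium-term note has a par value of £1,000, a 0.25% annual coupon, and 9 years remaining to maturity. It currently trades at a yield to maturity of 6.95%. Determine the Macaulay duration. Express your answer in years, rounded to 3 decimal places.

Periodic yield y = 0.0695. Discount each cash flow and weight by its year:
  t   CF        PV=CF/(1+0.0695)^t    t·PV
  1         2.50         2.3375         2.3375
  2         2.50         2.1856         4.3713
  3         2.50         2.0436         6.1308
  4         2.50         1.9108         7.6432
  5         2.50         1.7866         8.9332
  6         2.50         1.6705        10.0232
  7         2.50         1.5620        10.9338
  8         2.50         1.4605        11.6838
  9     1,002.50       547.5922     4,928.3301
  Σ                    562.5495     4,990.3870
Price P = Σ PV = 562.5495.
Macaulay duration = Σ(t·PV) / P = 4,990.3870 / 562.5495 = 8.87102 years.

8.871 years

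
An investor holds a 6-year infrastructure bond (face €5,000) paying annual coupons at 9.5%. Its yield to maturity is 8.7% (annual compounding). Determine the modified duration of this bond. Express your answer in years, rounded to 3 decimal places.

4.473 years

Periodic yield y = 0.087. First find Macaulay duration:
  t   CF        PV=CF/(1+0.087)^t    t·PV
  1       475.00       436.9825       436.9825
  2       475.00       402.0078       804.0157
  3       475.00       369.8324     1,109.4973
  4       475.00       340.2322     1,360.9289
  5       475.00       313.0011     1,565.0056
  6     5,475.00     3,318.9970    19,913.9820
  Σ                  5,181.0531    25,190.4119
P = 5,181.0531; Macaulay duration = 25,190.4119 / 5,181.0531 = 4.86203 years.
Modified duration = D_Mac / (1 + y) = 4.86203 / 1.087 = 4.47288 years.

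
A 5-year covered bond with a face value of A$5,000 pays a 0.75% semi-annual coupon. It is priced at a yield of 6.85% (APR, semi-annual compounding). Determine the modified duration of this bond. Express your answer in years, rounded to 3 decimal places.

4.737 years

Periodic yield y = 0.03425. First find Macaulay duration:
  t   CF        PV=CF/(1+0.03425)^t    t·PV
  1        18.75        18.1291        18.1291
  2        18.75        17.5287        35.0574
  3        18.75        16.9482        50.8447
  4        18.75        16.3870        65.5480
  5        18.75        15.8443        79.2216
  6        18.75        15.3196        91.9177
  7        18.75        14.8123       103.6861
  8        18.75        14.3218       114.5742
  9        18.75        13.8475       124.6275
  10    5,018.75     3,583.7711    35,837.7113
  Σ                  3,726.9097    36,521.3178
P = 3,726.9097; Macaulay duration = 36,521.3178 / 3,726.9097 = 9.79936 half-year periods = 4.89968 years.
Modified duration = D_Mac / (1 + y) = 4.89968 / 1.03425 = 4.73742 years.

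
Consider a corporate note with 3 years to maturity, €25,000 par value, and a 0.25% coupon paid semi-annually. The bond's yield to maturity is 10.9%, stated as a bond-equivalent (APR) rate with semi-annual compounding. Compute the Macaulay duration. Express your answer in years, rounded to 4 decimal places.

Periodic yield y = 0.0545. Discount each cash flow and weight by its period:
  t   CF        PV=CF/(1+0.0545)^t    t·PV
  1        31.25        29.6349        29.6349
  2        31.25        28.1033        56.2065
  3        31.25        26.6508        79.9524
  4        31.25        25.2734       101.0936
  5        31.25        23.9672       119.8359
  6    25,031.25    18,205.5177   109,233.1062
  Σ                 18,339.1473   109,619.8296
Price P = Σ PV = 18,339.1473.
Macaulay duration = Σ(t·PV) / P = 109,619.8296 / 18,339.1473 = 5.97737 half-year periods.
In years: 5.97737 / 2 = 2.98868 years.

2.9887 years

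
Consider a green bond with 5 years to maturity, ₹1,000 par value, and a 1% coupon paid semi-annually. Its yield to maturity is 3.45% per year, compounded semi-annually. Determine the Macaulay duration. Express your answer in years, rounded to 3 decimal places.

Periodic yield y = 0.01725. Discount each cash flow and weight by its period:
  t   CF        PV=CF/(1+0.01725)^t    t·PV
  1         5.00         4.9152         4.9152
  2         5.00         4.8319         9.6637
  3         5.00         4.7499        14.2498
  4         5.00         4.6694        18.6775
  5         5.00         4.5902        22.9510
  6         5.00         4.5124        27.0742
  7         5.00         4.4358        31.0509
  8         5.00         4.3606        34.8850
  9         5.00         4.2867        38.5801
  10    1,005.00       847.0111     8,470.1105
  Σ                    888.3631     8,672.1579
Price P = Σ PV = 888.3631.
Macaulay duration = Σ(t·PV) / P = 8,672.1579 / 888.3631 = 9.76195 half-year periods.
In years: 9.76195 / 2 = 4.88098 years.

4.881 years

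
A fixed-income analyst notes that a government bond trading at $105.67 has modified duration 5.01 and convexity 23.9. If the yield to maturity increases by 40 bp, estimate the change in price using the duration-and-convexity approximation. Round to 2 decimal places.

-$2.10

Duration effect: -D_mod·Δy = -5.01 × (+0.004) = -0.020040
Convexity effect: ½·C·(Δy)² = 0.5 × 23.9 × (0.004)² = +0.0001912
ΔP/P ≈ -0.020040 + 0.0001912 = -0.0198488
ΔP ≈ 105.67 × (-0.0198488) = -2.097422696.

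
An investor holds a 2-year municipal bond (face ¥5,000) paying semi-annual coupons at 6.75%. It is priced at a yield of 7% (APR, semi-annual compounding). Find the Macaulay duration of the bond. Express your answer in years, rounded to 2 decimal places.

Periodic yield y = 0.035. Discount each cash flow and weight by its period:
  t   CF        PV=CF/(1+0.035)^t    t·PV
  1       168.75       163.0435       163.0435
  2       168.75       157.5299       315.0599
  3       168.75       152.2028       456.6085
  4     5,168.75     4,504.2670    18,017.0681
  Σ                  4,977.0433    18,951.7799
Price P = Σ PV = 4,977.0433.
Macaulay duration = Σ(t·PV) / P = 18,951.7799 / 4,977.0433 = 3.80784 half-year periods.
In years: 3.80784 / 2 = 1.90392 years.

1.90 years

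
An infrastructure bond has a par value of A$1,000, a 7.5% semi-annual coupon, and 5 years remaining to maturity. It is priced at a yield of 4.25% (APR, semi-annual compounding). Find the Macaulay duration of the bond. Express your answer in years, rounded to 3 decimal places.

Periodic yield y = 0.02125. Discount each cash flow and weight by its period:
  t   CF        PV=CF/(1+0.02125)^t    t·PV
  1        37.50        36.7197        36.7197
  2        37.50        35.9556        71.9113
  3        37.50        35.2075       105.6225
  4        37.50        34.4749       137.8996
  5        37.50        33.7576       168.7878
  6        37.50        33.0551       198.3308
  7        37.50        32.3673       226.5713
  8        37.50        31.6938       253.5506
  9        37.50        31.0343       279.3091
  10    1,037.50       840.7510     8,407.5103
  Σ                  1,145.0170     9,886.2130
Price P = Σ PV = 1,145.0170.
Macaulay duration = Σ(t·PV) / P = 9,886.2130 / 1,145.0170 = 8.63412 half-year periods.
In years: 8.63412 / 2 = 4.31706 years.

4.317 years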